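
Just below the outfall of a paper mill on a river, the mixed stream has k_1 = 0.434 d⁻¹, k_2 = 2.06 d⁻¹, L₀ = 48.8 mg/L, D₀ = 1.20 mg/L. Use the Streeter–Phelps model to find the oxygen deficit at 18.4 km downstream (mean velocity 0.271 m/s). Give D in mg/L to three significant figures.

D ≈ 6.92 mg/L

Travel time t = x/v = 18.4 km / (0.271 m/s) = 18400 m / 0.271 m/s = 67900 s = 0.7858 d.
k_1 L₀/(k_2−k_1) = 0.434×48.8/(2.06−0.434) = 21.18/1.626 = 13.03 mg/L.
e^(−k_1 t) = e^(−0.434×0.7858) = 0.7110; e^(−k_2 t) = e^(−2.06×0.7858) = 0.1981.
D = 13.03 × (0.7110 − 0.1981) + 1.20 × 0.1981 = 6.681 + 0.2378 = 6.918 mg/L.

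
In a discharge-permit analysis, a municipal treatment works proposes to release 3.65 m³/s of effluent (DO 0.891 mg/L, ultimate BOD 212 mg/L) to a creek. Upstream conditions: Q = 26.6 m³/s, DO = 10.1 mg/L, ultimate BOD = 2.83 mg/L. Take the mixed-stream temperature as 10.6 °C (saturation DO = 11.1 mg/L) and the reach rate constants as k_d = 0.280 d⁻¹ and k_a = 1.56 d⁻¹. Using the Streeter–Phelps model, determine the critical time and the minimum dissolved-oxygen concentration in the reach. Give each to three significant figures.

Mixed DO = (26.6×10.1 + 3.65×0.891)/(26.6+3.65) = 271.9/30.25 = 8.989 mg/L.
Mixed L₀ = (26.6×2.83 + 3.65×212)/(30.25) = 849.1/30.25 = 28.07 mg/L.
Initial deficit D₀ = C_s − DO₀ = 11.1 − 8.989 = 2.111 mg/L.
t_c = (1/1.280) ln[(1.56/0.280)(1 − 2.111×1.280/(0.280×28.07))] = 0.7812 × ln(3.656) = 1.013 d.
D_c = (0.280/1.56) × 28.07 × e^(−0.280×1.013) = 0.1795 × 28.07 × 0.7531 = 3.794 mg/L.
Minimum DO = 11.1 − 3.794 = 7.306 mg/L.

t_c ≈ 1.01 d; minimum DO ≈ 7.31 mg/L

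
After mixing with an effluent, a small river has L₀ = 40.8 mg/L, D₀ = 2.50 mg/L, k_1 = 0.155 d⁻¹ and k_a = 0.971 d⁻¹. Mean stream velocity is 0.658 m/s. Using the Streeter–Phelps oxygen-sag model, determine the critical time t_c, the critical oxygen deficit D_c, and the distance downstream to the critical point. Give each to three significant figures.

t_c = [1/(k_a−k_1)] ln[(k_a/k_1)(1 − D₀(k_a−k_1)/(k_1 L₀))]
= [1/(0.971−0.155)] ln[(0.971/0.155)(1 − 2.50×0.8160/(0.155×40.8))]
= (1/0.8160) ln[6.265 × 0.6774] = 1.225 × ln(4.244) = 1.225 × 1.445 = 1.771 d.
L(t_c) = L₀ e^(−k_1 t_c) = 40.8 × 0.7599 = 31.00 mg/L, and at the critical point k_a D_c = k_1 L, so D_c = (0.155/0.971) × 31.00 = 4.949 mg/L.
x_c = v t_c = 0.658 m/s × 1.771 d × 86400 s/d = 100700 m ≈ 101 km.

t_c ≈ 1.77 d; D_c ≈ 4.95 mg/L; x_c ≈ 101 km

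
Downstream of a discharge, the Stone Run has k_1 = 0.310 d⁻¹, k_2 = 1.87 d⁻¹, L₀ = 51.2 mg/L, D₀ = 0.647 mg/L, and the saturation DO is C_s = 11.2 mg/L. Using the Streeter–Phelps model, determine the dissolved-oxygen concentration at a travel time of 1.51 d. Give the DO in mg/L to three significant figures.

DO ≈ 5.39 mg/L

k_1 L₀/(k_2−k_1) = 0.310×51.2/(1.87−0.310) = 15.87/1.560 = 10.17 mg/L.
e^(−k_1 t) = e^(−0.310×1.510) = 0.6262; e^(−k_2 t) = e^(−1.87×1.510) = 0.05939.
D = 10.17 × (0.6262 − 0.05939) + 0.647 × 0.05939 = 5.767 + 0.03842 = 5.805 mg/L.
DO = C_s − D = 11.2 − 5.805 = 5.395 mg/L.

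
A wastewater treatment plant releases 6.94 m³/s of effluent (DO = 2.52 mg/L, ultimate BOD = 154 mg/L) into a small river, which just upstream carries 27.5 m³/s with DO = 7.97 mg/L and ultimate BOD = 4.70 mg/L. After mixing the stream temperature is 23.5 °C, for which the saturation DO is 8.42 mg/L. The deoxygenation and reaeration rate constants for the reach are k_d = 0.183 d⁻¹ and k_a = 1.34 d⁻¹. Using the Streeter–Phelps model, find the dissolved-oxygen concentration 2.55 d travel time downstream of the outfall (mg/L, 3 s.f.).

DO ≈ 5.10 mg/L

Mixed DO = (27.5×7.97 + 6.94×2.52)/(27.5+6.94) = 236.7/34.44 = 6.872 mg/L.
Mixed L₀ = (27.5×4.70 + 6.94×154)/(34.44) = 1198/34.44 = 34.79 mg/L.
Initial deficit D₀ = C_s − DO₀ = 8.42 − 6.872 = 1.548 mg/L.
D(2.55) = [0.183×34.79/(1.34−0.183)](e^(−0.183×2.55) − e^(−1.34×2.55)) + 1.548 e^(−1.34×2.55)
= 5.502 × (0.6271 − 0.03281) + 1.548 × 0.03281 = 3.321 mg/L.
DO = 8.42 − 3.321 = 5.099 mg/L.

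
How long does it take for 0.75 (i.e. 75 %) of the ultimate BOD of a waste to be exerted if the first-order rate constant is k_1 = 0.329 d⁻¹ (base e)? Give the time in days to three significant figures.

t ≈ 4.21 d

y/L₀ = 1 − e^(−k_1 t) = 0.75 ⇒ e^(−k_1 t) = 0.250
t = −ln(0.250) / 0.329 = 1.386 / 0.329 = 4.214 d.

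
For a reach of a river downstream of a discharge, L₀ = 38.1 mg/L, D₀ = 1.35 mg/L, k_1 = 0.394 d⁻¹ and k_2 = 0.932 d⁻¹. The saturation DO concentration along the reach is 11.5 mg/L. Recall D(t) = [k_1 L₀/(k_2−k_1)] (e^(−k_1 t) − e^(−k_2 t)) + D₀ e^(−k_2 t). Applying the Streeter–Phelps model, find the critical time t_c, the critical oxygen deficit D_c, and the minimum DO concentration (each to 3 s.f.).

t_c ≈ 1.51 d; D_c ≈ 8.89 mg/L; min DO ≈ 2.61 mg/L

With k_2/k_1 = 2.365 and 1 − D₀(k_2−k_1)/(k_1 L₀) = 0.9516,
t_c = ln(2.365 × 0.9516) / (0.932 − 0.394) = ln(2.251) / 0.5380 = 0.8114/0.5380 = 1.508 d.
L(t_c) = L₀ e^(−k_1 t_c) = 38.1 × 0.5520 = 21.03 mg/L, and at the critical point k_2 D_c = k_1 L, so D_c = (0.394/0.932) × 21.03 = 8.891 mg/L.
Minimum DO = C_s − D_c = 11.5 − 8.891 = 2.609 mg/L.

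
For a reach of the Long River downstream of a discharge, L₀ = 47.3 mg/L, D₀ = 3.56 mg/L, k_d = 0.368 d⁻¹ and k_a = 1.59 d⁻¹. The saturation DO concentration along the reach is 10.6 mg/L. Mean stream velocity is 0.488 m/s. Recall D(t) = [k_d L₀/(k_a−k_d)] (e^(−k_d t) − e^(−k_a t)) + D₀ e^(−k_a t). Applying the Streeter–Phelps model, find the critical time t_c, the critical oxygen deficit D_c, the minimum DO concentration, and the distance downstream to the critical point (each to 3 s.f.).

t_c ≈ 0.962 d; D_c ≈ 7.68 mg/L; min DO ≈ 2.92 mg/L; x_c ≈ 40.6 km

With k_a/k_d = 4.321 and 1 − D₀(k_a−k_d)/(k_d L₀) = 0.7501,
t_c = ln(4.321 × 0.7501) / (1.59 − 0.368) = ln(3.241) / 1.222 = 1.176/1.222 = 0.9622 d.
D_c = (k_d/k_a) L₀ e^(−k_d t_c) = (0.368/1.59) × 47.3 × e^(−0.368×0.9622) = 0.2314 × 47.3 × 0.7018 = 7.683 mg/L.
Minimum DO = C_s − D_c = 10.6 − 7.683 = 2.917 mg/L.
x_c = v t_c = 0.488 m/s × 0.9622 d × 86400 s/d = 40570 m ≈ 40.6 km.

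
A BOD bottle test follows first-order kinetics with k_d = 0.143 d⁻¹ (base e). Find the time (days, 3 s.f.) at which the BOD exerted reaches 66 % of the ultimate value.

y/L₀ = 1 − e^(−k_d t) = 0.66 ⇒ e^(−k_d t) = 0.340
t = −ln(0.340) / 0.143 = 1.079 / 0.143 = 7.544 d.

t ≈ 7.54 d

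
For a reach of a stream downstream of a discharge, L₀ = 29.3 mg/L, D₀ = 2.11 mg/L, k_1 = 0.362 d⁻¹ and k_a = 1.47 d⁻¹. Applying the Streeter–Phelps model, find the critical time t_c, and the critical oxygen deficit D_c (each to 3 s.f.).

t_c ≈ 1.04 d; D_c ≈ 4.95 mg/L

t_c = [1/(k_a−k_1)] ln[(k_a/k_1)(1 − D₀(k_a−k_1)/(k_1 L₀))]
= [1/(1.47−0.362)] ln[(1.47/0.362)(1 − 2.11×1.108/(0.362×29.3))]
= (1/1.108) ln[4.061 × 0.7796] = 0.9025 × ln(3.166) = 0.9025 × 1.152 = 1.040 d.
D_c = (k_1/k_a) L₀ e^(−k_1 t_c) = (0.362/1.47) × 29.3 × e^(−0.362×1.040) = 0.2463 × 29.3 × 0.6863 = 4.952 mg/L.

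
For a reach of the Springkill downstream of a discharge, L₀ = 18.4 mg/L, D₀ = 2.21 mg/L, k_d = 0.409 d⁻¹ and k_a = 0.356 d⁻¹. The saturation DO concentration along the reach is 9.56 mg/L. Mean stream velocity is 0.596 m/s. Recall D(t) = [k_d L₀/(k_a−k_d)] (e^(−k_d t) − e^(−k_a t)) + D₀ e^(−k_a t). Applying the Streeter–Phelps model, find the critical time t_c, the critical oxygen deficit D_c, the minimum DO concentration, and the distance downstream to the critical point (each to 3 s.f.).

t_c = [1/(k_a−k_d)] ln[(k_a/k_d)(1 − D₀(k_a−k_d)/(k_d L₀))]
= [1/(0.356−0.409)] ln[(0.356/0.409)(1 − 2.21×-0.05300/(0.409×18.4))]
= (1/-0.05300) ln[0.8704 × 1.016] = -18.87 × ln(0.8840) = -18.87 × -0.1233 = 2.327 d.
D_c = (k_d/k_a) L₀ e^(−k_d t_c) = (0.409/0.356) × 18.4 × e^(−0.409×2.327) = 1.149 × 18.4 × 0.3860 = 8.161 mg/L.
Minimum DO = C_s − D_c = 9.56 − 8.161 = 1.399 mg/L.
x_c = v t_c = 0.596 m/s × 2.327 d × 86400 s/d = 119800 m ≈ 120 km.

t_c ≈ 2.33 d; D_c ≈ 8.16 mg/L; min DO ≈ 1.40 mg/L; x_c ≈ 120 km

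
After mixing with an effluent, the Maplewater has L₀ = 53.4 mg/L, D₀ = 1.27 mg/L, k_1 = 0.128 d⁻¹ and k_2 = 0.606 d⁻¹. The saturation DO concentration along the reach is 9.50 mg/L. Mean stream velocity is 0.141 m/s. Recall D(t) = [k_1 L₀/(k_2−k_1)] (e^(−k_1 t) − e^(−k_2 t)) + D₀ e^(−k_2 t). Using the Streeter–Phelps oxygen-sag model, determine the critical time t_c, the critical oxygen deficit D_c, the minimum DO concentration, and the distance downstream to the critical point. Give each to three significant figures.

t_c ≈ 3.06 d; D_c ≈ 7.63 mg/L; min DO ≈ 1.87 mg/L; x_c ≈ 37.3 km

t_c = [1/(k_2−k_1)] ln[(k_2/k_1)(1 − D₀(k_2−k_1)/(k_1 L₀))]
= [1/(0.606−0.128)] ln[(0.606/0.128)(1 − 1.27×0.4780/(0.128×53.4))]
= (1/0.4780) ln[4.734 × 0.9112] = 2.092 × ln(4.314) = 2.092 × 1.462 = 3.058 d.
D_c = (k_1/k_2) L₀ e^(−k_1 t_c) = (0.128/0.606) × 53.4 × e^(−0.128×3.058) = 0.2112 × 53.4 × 0.6761 = 7.626 mg/L.
Minimum DO = C_s − D_c = 9.50 − 7.626 = 1.874 mg/L.
x_c = v t_c = 0.141 m/s × 3.058 d × 86400 s/d = 37260 m ≈ 37.3 km.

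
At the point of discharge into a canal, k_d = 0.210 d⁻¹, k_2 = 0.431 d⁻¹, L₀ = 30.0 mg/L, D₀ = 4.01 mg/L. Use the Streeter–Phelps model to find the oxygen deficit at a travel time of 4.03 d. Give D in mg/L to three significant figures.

D ≈ 7.92 mg/L

k_d L₀/(k_2−k_d) = 0.210×30.0/(0.431−0.210) = 6.300/0.2210 = 28.51 mg/L.
e^(−k_d t) = e^(−0.210×4.030) = 0.4290; e^(−k_2 t) = e^(−0.431×4.030) = 0.1761.
D = 28.51 × (0.4290 − 0.1761) + 4.01 × 0.1761 = 7.210 + 0.7060 = 7.916 mg/L.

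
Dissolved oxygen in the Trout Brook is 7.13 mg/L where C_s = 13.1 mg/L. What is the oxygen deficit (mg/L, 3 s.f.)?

D = C_s − C = 13.1 − 7.13 = 5.97 mg/L.

D ≈ 5.97 mg/L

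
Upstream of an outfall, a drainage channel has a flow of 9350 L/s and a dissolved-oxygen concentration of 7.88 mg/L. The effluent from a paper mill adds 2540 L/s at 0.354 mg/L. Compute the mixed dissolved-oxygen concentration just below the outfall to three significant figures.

6.27 mg/L

Flow-weighted mixing: C = (Q_r C_r + Q_w C_w)/(Q_r + Q_w)
= (9350×7.88 + 2540×0.354)/(9350 + 2540) = 74580/11890 = 6.272 mg/L.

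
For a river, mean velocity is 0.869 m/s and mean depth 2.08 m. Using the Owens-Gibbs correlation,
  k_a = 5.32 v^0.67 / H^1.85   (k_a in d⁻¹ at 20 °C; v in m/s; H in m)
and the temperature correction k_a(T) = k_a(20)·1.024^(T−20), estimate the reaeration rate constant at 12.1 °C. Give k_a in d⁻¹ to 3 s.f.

k_a ≈ 1.04 d⁻¹

k_a(20) = 5.32 × 0.869^0.67 / 2.08^1.85 = 5.32 × 0.9102 / 3.876 = 1.249 d⁻¹.
k_a(12.1) = 1.249 × 1.024^(12.1−20) = 1.249 × 0.8291 = 1.036 d⁻¹.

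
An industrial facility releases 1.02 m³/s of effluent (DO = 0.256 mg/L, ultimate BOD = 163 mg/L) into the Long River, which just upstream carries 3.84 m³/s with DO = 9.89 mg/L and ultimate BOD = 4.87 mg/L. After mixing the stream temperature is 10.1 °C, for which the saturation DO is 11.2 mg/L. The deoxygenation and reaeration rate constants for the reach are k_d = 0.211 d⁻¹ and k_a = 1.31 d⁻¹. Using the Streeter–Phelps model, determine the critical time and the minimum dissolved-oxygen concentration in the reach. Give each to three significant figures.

t_c ≈ 1.11 d; minimum DO ≈ 6.35 mg/L

Mixed DO = (3.84×9.89 + 1.02×0.256)/(3.84+1.02) = 38.24/4.860 = 7.868 mg/L.
Mixed L₀ = (3.84×4.87 + 1.02×163)/(4.860) = 185.0/4.860 = 38.06 mg/L.
Initial deficit D₀ = C_s − DO₀ = 11.2 − 7.868 = 3.332 mg/L.
t_c = (1/1.099) ln[(1.31/0.211)(1 − 3.332×1.099/(0.211×38.06))] = 0.9099 × ln(3.377) = 1.107 d.
D_c = (0.211/1.31) × 38.06 × e^(−0.211×1.107) = 0.1611 × 38.06 × 0.7916 = 4.853 mg/L.
Minimum DO = 11.2 − 4.853 = 6.347 mg/L.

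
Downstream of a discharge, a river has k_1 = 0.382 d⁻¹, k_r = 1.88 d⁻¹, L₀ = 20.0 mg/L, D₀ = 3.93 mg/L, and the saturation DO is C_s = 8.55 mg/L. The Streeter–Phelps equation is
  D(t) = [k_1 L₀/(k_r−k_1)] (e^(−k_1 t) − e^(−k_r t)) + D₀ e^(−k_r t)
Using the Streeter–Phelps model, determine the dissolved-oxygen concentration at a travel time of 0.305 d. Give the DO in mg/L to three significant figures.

DO ≈ 4.67 mg/L

k_1 L₀/(k_r−k_1) = 0.382×20.0/(1.88−0.382) = 7.640/1.498 = 5.100 mg/L.
e^(−k_1 t) = e^(−0.382×0.3050) = 0.8900; e^(−k_r t) = e^(−1.88×0.3050) = 0.5636.
D = 5.100 × (0.8900 − 0.5636) + 3.93 × 0.5636 = 1.665 + 2.215 = 3.880 mg/L.
DO = C_s − D = 8.55 − 3.880 = 4.670 mg/L.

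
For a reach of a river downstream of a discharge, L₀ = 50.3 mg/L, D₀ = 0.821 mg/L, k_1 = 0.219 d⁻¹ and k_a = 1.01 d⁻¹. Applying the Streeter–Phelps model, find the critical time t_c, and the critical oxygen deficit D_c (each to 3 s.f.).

t_c ≈ 1.86 d; D_c ≈ 7.26 mg/L

At the critical point dD/dt = 0, so k_1 L₀ e^(−k_1 t) = k_a D. Substituting D(t) from the Streeter–Phelps equation and solving for t gives
t_c = ln[(k_a/k_1)(1 − D₀(k_a−k_1)/(k_1 L₀))] / (k_a−k_1).
Here k_a−k_1 = 0.7910 d⁻¹ and 1 − D₀(k_a−k_1)/(k_1 L₀) = 1 − 0.821×0.7910/(0.219×50.3) = 0.9410, so
t_c = ln(4.612 × 0.9410) / 0.7910 = 1.468 / 0.7910 = 1.856 d.
L(t_c) = L₀ e^(−k_1 t_c) = 50.3 × 0.6660 = 33.50 mg/L, and at the critical point k_a D_c = k_1 L, so D_c = (0.219/1.01) × 33.50 = 7.264 mg/L.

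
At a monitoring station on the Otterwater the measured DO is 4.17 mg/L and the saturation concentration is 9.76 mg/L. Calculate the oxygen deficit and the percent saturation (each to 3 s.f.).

D ≈ 5.59 mg/L; 42.7 % saturation

D = C_s − C = 9.76 − 4.17 = 5.59 mg/L.
% saturation = 4.17/9.76 × 100 = 42.7 %.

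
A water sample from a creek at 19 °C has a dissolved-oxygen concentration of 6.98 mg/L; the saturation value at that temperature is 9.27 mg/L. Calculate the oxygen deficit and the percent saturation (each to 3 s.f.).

D = C_s − C = 9.27 − 6.98 = 2.29 mg/L.
% saturation = 6.98/9.27 × 100 = 75.3 %.

D ≈ 2.29 mg/L; 75.3 % saturation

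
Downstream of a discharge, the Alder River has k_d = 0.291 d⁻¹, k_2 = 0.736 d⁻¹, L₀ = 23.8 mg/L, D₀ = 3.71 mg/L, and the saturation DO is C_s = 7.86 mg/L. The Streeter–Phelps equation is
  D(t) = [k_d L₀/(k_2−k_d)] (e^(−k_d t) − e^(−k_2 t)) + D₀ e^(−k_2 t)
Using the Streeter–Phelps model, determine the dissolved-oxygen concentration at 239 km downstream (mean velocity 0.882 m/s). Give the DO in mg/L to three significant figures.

DO ≈ 2.79 mg/L

Travel time t = x/v = 239 km / (0.882 m/s) = 239000 m / 0.882 m/s = 271000 s = 3.136 d.
k_d L₀/(k_2−k_d) = 0.291×23.8/(0.736−0.291) = 6.926/0.4450 = 15.56 mg/L.
e^(−k_d t) = e^(−0.291×3.136) = 0.4015; e^(−k_2 t) = e^(−0.736×3.136) = 0.09943.
D = 15.56 × (0.4015 − 0.09943) + 3.71 × 0.09943 = 4.701 + 0.3689 = 5.069 mg/L.
DO = C_s − D = 7.86 − 5.069 = 2.791 mg/L.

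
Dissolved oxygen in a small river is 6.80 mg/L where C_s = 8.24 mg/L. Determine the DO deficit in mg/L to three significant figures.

D = C_s − C = 8.24 − 6.80 = 1.44 mg/L.

D ≈ 1.44 mg/L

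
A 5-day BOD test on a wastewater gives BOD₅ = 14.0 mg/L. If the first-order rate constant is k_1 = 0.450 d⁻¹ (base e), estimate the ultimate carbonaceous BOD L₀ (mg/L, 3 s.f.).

BOD₅ = L₀(1 − e^(−5k_1)) ⇒ L₀ = BOD₅ / (1 − e^(−5×0.450))
= 14.0 / (1 − 0.1054) = 14.0 / 0.8946 = 15.65 mg/L.

L₀ ≈ 15.6 mg/L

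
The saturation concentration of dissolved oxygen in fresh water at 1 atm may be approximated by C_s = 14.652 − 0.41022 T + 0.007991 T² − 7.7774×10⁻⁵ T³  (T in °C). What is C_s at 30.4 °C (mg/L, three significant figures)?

C_s = 14.652 − 0.41022×30.4 + 0.007991×30.4² − 7.7774×10⁻⁵×30.4³ = 7.381 mg/L.

C_s ≈ 7.38 mg/L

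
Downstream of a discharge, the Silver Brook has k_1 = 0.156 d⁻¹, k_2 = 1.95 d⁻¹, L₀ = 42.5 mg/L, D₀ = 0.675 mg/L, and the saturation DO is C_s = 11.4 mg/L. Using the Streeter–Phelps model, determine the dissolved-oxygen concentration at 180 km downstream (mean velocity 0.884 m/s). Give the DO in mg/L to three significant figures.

DO ≈ 8.87 mg/L

Travel time t = x/v = 180 km / (0.884 m/s) = 180000 m / 0.884 m/s = 203600 s = 2.357 d.
k_1 L₀/(k_2−k_1) = 0.156×42.5/(1.95−0.156) = 6.630/1.794 = 3.696 mg/L.
e^(−k_1 t) = e^(−0.156×2.357) = 0.6924; e^(−k_2 t) = e^(−1.95×2.357) = 0.01010.
D = 3.696 × (0.6924 − 0.01010) + 0.675 × 0.01010 = 2.521 + 0.006815 = 2.528 mg/L.
DO = C_s − D = 11.4 − 2.528 = 8.872 mg/L.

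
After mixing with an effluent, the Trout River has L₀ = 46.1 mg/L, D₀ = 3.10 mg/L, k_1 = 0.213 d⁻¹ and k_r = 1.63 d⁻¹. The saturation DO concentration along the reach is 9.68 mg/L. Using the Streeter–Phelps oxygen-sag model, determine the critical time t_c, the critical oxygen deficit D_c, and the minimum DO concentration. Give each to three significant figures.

t_c ≈ 1.02 d; D_c ≈ 4.85 mg/L; min DO ≈ 4.83 mg/L

t_c = [1/(k_r−k_1)] ln[(k_r/k_1)(1 − D₀(k_r−k_1)/(k_1 L₀))]
= [1/(1.63−0.213)] ln[(1.63/0.213)(1 − 3.10×1.417/(0.213×46.1))]
= (1/1.417) ln[7.653 × 0.5526] = 0.7057 × ln(4.229) = 0.7057 × 1.442 = 1.018 d.
L(t_c) = L₀ e^(−k_1 t_c) = 46.1 × 0.8051 = 37.12 mg/L, and at the critical point k_r D_c = k_1 L, so D_c = (0.213/1.63) × 37.12 = 4.850 mg/L.
Minimum DO = C_s − D_c = 9.68 − 4.850 = 4.830 mg/L.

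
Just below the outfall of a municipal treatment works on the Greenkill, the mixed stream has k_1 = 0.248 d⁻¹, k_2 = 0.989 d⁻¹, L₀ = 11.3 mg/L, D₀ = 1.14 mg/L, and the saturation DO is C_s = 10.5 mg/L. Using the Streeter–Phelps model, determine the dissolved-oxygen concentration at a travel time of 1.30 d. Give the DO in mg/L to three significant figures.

k_1 L₀/(k_2−k_1) = 0.248×11.3/(0.989−0.248) = 2.802/0.7410 = 3.782 mg/L.
e^(−k_1 t) = e^(−0.248×1.300) = 0.7244; e^(−k_2 t) = e^(−0.989×1.300) = 0.2765.
D = 3.782 × (0.7244 − 0.2765) + 1.14 × 0.2765 = 1.694 + 0.3152 = 2.009 mg/L.
DO = C_s − D = 10.5 − 2.009 = 8.491 mg/L.

DO ≈ 8.49 mg/L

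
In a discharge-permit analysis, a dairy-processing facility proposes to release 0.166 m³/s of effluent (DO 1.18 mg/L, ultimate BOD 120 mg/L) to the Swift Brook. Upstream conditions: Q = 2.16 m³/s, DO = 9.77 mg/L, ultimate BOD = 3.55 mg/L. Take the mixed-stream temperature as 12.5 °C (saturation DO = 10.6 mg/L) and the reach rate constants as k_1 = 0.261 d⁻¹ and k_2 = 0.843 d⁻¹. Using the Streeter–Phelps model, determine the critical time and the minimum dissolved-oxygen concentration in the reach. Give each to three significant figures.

t_c ≈ 1.47 d; minimum DO ≈ 8.10 mg/L

Mixed DO = (2.16×9.77 + 0.166×1.18)/(2.16+0.166) = 21.30/2.326 = 9.157 mg/L.
Mixed L₀ = (2.16×3.55 + 0.166×120)/(2.326) = 27.59/2.326 = 11.86 mg/L.
Initial deficit D₀ = C_s − DO₀ = 10.6 − 9.157 = 1.443 mg/L.
t_c = (1/0.5820) ln[(0.843/0.261)(1 − 1.443×0.5820/(0.261×11.86))] = 1.718 × ln(2.354) = 1.471 d.
D_c = (0.261/0.843) × 11.86 × e^(−0.261×1.471) = 0.3096 × 11.86 × 0.6812 = 2.502 mg/L.
Minimum DO = 10.6 − 2.502 = 8.098 mg/L.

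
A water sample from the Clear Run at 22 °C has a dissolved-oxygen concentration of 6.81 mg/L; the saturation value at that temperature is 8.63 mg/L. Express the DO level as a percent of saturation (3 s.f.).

78.9 % saturation

% saturation = C/C_s × 100 = 6.81/8.63 × 100 = 78.9 %.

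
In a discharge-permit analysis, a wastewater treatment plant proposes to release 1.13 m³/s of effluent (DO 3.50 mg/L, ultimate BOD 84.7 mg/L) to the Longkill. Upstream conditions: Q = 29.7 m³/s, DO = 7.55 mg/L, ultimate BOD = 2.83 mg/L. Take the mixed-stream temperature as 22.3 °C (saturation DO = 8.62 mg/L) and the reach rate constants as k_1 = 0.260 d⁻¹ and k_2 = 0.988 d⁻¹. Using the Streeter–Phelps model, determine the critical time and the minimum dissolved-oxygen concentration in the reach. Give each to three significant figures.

Mixed DO = (29.7×7.55 + 1.13×3.50)/(29.7+1.13) = 228.2/30.83 = 7.402 mg/L.
Mixed L₀ = (29.7×2.83 + 1.13×84.7)/(30.83) = 179.8/30.83 = 5.831 mg/L.
Initial deficit D₀ = C_s − DO₀ = 8.62 − 7.402 = 1.218 mg/L.
t_c = (1/0.7280) ln[(0.988/0.260)(1 − 1.218×0.7280/(0.260×5.831))] = 1.374 × ln(1.577) = 0.6253 d.
D_c = (0.260/0.988) × 5.831 × e^(−0.260×0.6253) = 0.2632 × 5.831 × 0.8499 = 1.304 mg/L.
Minimum DO = 8.62 − 1.304 = 7.316 mg/L.

t_c ≈ 0.625 d; minimum DO ≈ 7.32 mg/L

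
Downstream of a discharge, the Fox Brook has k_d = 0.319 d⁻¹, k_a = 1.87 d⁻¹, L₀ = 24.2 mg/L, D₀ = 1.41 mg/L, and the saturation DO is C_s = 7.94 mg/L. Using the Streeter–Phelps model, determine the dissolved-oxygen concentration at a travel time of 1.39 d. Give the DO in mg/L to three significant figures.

DO ≈ 5.01 mg/L

k_d L₀/(k_a−k_d) = 0.319×24.2/(1.87−0.319) = 7.720/1.551 = 4.977 mg/L.
e^(−k_d t) = e^(−0.319×1.390) = 0.6418; e^(−k_a t) = e^(−1.87×1.390) = 0.07433.
D = 4.977 × (0.6418 − 0.07433) + 1.41 × 0.07433 = 2.825 + 0.1048 = 2.930 mg/L.
DO = C_s − D = 7.94 − 2.930 = 5.010 mg/L.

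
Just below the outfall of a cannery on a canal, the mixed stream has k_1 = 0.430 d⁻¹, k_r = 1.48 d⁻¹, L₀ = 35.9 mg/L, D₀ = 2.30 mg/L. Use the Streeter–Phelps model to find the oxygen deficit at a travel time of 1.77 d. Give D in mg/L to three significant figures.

k_1 L₀/(k_r−k_1) = 0.430×35.9/(1.48−0.430) = 15.44/1.050 = 14.70 mg/L.
e^(−k_1 t) = e^(−0.430×1.770) = 0.4672; e^(−k_r t) = e^(−1.48×1.770) = 0.07283.
D = 14.70 × (0.4672 − 0.07283) + 2.30 × 0.07283 = 5.797 + 0.1675 = 5.965 mg/L.

D ≈ 5.96 mg/L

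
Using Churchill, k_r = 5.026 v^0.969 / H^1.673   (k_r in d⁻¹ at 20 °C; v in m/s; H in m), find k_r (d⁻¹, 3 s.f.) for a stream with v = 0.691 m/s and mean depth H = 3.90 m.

k_r ≈ 0.360 d⁻¹

k_r = 5.026 × 0.691^0.969 / 3.90^1.673 = 5.026 × 0.6990 / 9.747 = 0.3604 d⁻¹.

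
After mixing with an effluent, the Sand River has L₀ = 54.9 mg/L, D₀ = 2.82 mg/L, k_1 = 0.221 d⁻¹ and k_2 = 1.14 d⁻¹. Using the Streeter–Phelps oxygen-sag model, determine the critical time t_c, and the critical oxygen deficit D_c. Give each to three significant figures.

t_c ≈ 1.52 d; D_c ≈ 7.60 mg/L

t_c = [1/(k_2−k_1)] ln[(k_2/k_1)(1 − D₀(k_2−k_1)/(k_1 L₀))]
= [1/(1.14−0.221)] ln[(1.14/0.221)(1 − 2.82×0.9190/(0.221×54.9))]
= (1/0.9190) ln[5.158 × 0.7864] = 1.088 × ln(4.057) = 1.088 × 1.400 = 1.524 d.
L(t_c) = L₀ e^(−k_1 t_c) = 54.9 × 0.7141 = 39.20 mg/L, and at the critical point k_2 D_c = k_1 L, so D_c = (0.221/1.14) × 39.20 = 7.600 mg/L.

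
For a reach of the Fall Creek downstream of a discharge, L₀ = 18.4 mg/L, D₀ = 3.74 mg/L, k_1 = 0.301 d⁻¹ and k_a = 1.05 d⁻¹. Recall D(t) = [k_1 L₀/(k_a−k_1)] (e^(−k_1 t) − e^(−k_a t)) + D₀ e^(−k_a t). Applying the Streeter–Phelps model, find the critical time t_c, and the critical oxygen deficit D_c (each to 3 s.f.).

t_c = [1/(k_a−k_1)] ln[(k_a/k_1)(1 − D₀(k_a−k_1)/(k_1 L₀))]
= [1/(1.05−0.301)] ln[(1.05/0.301)(1 − 3.74×0.7490/(0.301×18.4))]
= (1/0.7490) ln[3.488 × 0.4942] = 1.335 × ln(1.724) = 1.335 × 0.5446 = 0.7272 d.
L(t_c) = L₀ e^(−k_1 t_c) = 18.4 × 0.8034 = 14.78 mg/L, and at the critical point k_a D_c = k_1 L, so D_c = (0.301/1.05) × 14.78 = 4.238 mg/L.

t_c ≈ 0.727 d; D_c ≈ 4.24 mg/L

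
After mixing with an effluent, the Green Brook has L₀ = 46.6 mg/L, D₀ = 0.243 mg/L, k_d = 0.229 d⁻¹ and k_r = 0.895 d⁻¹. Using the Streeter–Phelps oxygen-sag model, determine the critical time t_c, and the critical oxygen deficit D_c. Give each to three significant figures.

t_c ≈ 2.02 d; D_c ≈ 7.50 mg/L

At the critical point dD/dt = 0, so k_d L₀ e^(−k_d t) = k_r D. Substituting D(t) from the Streeter–Phelps equation and solving for t gives
t_c = ln[(k_r/k_d)(1 − D₀(k_r−k_d)/(k_d L₀))] / (k_r−k_d).
Here k_r−k_d = 0.6660 d⁻¹ and 1 − D₀(k_r−k_d)/(k_d L₀) = 1 − 0.243×0.6660/(0.229×46.6) = 0.9848, so
t_c = ln(3.908 × 0.9848) / 0.6660 = 1.348 / 0.6660 = 2.024 d.
L(t_c) = L₀ e^(−k_d t_c) = 46.6 × 0.6291 = 29.32 mg/L, and at the critical point k_r D_c = k_d L, so D_c = (0.229/0.895) × 29.32 = 7.501 mg/L.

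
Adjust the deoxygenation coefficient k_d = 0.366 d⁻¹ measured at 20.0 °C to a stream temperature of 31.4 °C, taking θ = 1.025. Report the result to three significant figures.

k_d(T₂) = k_d(T₁) · θ^(T₂−T₁) = 0.366 × 1.025^(31.4−20.0)
= 0.366 × 1.025^11.4 = 0.366 × 1.325 = 0.4850 d⁻¹.

k_d ≈ 0.485 d⁻¹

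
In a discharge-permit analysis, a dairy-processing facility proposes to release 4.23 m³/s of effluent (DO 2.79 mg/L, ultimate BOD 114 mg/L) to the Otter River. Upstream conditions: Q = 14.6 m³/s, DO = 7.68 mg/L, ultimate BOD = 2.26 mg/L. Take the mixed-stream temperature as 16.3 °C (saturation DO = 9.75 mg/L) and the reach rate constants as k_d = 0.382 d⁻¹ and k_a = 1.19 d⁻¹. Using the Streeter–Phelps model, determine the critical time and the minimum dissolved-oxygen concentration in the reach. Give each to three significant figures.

Mixed DO = (14.6×7.68 + 4.23×2.79)/(14.6+4.23) = 123.9/18.83 = 6.582 mg/L.
Mixed L₀ = (14.6×2.26 + 4.23×114)/(18.83) = 515.2/18.83 = 27.36 mg/L.
Initial deficit D₀ = C_s − DO₀ = 9.75 − 6.582 = 3.168 mg/L.
t_c = (1/0.8080) ln[(1.19/0.382)(1 − 3.168×0.8080/(0.382×27.36))] = 1.238 × ln(2.352) = 1.059 d.
D_c = (0.382/1.19) × 27.36 × e^(−0.382×1.059) = 0.3210 × 27.36 × 0.6674 = 5.862 mg/L.
Minimum DO = 9.75 − 5.862 = 3.888 mg/L.

t_c ≈ 1.06 d; minimum DO ≈ 3.89 mg/L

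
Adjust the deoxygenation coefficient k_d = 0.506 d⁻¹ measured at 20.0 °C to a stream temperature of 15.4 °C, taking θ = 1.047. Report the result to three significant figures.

k_d ≈ 0.410 d⁻¹

k_d(T₂) = k_d(T₁) · θ^(T₂−T₁) = 0.506 × 1.047^(15.4−20.0)
= 0.506 × 1.047^-4.60 = 0.506 × 0.8096 = 0.4096 d⁻¹.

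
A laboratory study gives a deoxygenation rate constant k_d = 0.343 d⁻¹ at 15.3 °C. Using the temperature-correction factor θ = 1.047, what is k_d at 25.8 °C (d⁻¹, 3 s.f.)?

k_d(T₂) = k_d(T₁) · θ^(T₂−T₁) = 0.343 × 1.047^(25.8−15.3)
= 0.343 × 1.047^10.5 = 0.343 × 1.620 = 0.5556 d⁻¹.

k_d ≈ 0.556 d⁻¹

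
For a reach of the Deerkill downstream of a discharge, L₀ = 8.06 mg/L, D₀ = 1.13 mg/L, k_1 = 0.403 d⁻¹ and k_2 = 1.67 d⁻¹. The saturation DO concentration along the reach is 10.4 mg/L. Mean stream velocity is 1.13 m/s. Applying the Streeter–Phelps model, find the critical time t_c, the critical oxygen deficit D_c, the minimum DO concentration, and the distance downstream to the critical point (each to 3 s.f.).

t_c ≈ 0.663 d; D_c ≈ 1.49 mg/L; min DO ≈ 8.91 mg/L; x_c ≈ 64.8 km

With k_2/k_1 = 4.144 and 1 − D₀(k_2−k_1)/(k_1 L₀) = 0.5592,
t_c = ln(4.144 × 0.5592) / (1.67 − 0.403) = ln(2.317) / 1.267 = 0.8404/1.267 = 0.6633 d.
L(t_c) = L₀ e^(−k_1 t_c) = 8.06 × 0.7654 = 6.169 mg/L, and at the critical point k_2 D_c = k_1 L, so D_c = (0.403/1.67) × 6.169 = 1.489 mg/L.
Minimum DO = C_s − D_c = 10.4 − 1.489 = 8.911 mg/L.
x_c = v t_c = 1.13 m/s × 0.6633 d × 86400 s/d = 64760 m ≈ 64.8 km.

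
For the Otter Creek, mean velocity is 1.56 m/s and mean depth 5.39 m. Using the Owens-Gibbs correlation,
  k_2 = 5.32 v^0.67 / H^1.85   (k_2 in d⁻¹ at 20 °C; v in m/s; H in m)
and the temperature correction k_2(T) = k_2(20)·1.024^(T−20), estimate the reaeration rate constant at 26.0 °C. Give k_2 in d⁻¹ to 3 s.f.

k_2(20) = 5.32 × 1.56^0.67 / 5.39^1.85 = 5.32 × 1.347 / 22.57 = 0.3176 d⁻¹.
k_2(26.0) = 0.3176 × 1.024^(26.0−20) = 0.3176 × 1.153 = 0.3662 d⁻¹.

k_2 ≈ 0.366 d⁻¹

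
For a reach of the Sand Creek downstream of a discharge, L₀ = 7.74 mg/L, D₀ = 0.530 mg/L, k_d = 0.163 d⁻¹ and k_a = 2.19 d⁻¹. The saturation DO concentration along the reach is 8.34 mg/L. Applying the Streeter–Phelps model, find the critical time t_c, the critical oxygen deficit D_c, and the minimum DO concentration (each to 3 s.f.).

t_c ≈ 0.341 d; D_c ≈ 0.545 mg/L; min DO ≈ 7.80 mg/L

t_c = [1/(k_a−k_d)] ln[(k_a/k_d)(1 − D₀(k_a−k_d)/(k_d L₀))]
= [1/(2.19−0.163)] ln[(2.19/0.163)(1 − 0.530×2.027/(0.163×7.74))]
= (1/2.027) ln[13.44 × 0.1485] = 0.4933 × ln(1.995) = 0.4933 × 0.6905 = 0.3407 d.
D_c = (k_d/k_a) L₀ e^(−k_d t_c) = (0.163/2.19) × 7.74 × e^(−0.163×0.3407) = 0.07443 × 7.74 × 0.9460 = 0.5450 mg/L.
Minimum DO = C_s − D_c = 8.34 − 0.5450 = 7.795 mg/L.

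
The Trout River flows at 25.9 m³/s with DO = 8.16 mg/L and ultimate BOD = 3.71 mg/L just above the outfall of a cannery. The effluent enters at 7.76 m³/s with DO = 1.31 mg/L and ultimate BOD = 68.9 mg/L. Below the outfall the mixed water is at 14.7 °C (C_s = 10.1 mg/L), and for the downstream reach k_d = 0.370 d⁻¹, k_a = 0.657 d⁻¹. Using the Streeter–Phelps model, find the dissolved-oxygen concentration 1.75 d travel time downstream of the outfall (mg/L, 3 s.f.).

Mixed DO = (25.9×8.16 + 7.76×1.31)/(25.9+7.76) = 221.5/33.66 = 6.581 mg/L.
Mixed L₀ = (25.9×3.71 + 7.76×68.9)/(33.66) = 630.8/33.66 = 18.74 mg/L.
Initial deficit D₀ = C_s − DO₀ = 10.1 − 6.581 = 3.519 mg/L.
D(1.75) = [0.370×18.74/(0.657−0.370)](e^(−0.370×1.75) − e^(−0.657×1.75)) + 3.519 e^(−0.657×1.75)
= 24.16 × (0.5234 − 0.3167) + 3.519 × 0.3167 = 6.107 mg/L.
DO = 10.1 − 6.107 = 3.993 mg/L.

DO ≈ 3.99 mg/L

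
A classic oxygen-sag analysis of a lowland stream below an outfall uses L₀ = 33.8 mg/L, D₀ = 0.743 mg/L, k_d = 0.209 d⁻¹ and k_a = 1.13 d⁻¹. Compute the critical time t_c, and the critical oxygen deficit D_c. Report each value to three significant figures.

At the critical point dD/dt = 0, so k_d L₀ e^(−k_d t) = k_a D. Substituting D(t) from the Streeter–Phelps equation and solving for t gives
t_c = ln[(k_a/k_d)(1 − D₀(k_a−k_d)/(k_d L₀))] / (k_a−k_d).
Here k_a−k_d = 0.9210 d⁻¹ and 1 − D₀(k_a−k_d)/(k_d L₀) = 1 − 0.743×0.9210/(0.209×33.8) = 0.9031, so
t_c = ln(5.407 × 0.9031) / 0.9210 = 1.586 / 0.9210 = 1.722 d.
L(t_c) = L₀ e^(−k_d t_c) = 33.8 × 0.6978 = 23.58 mg/L, and at the critical point k_a D_c = k_d L, so D_c = (0.209/1.13) × 23.58 = 4.362 mg/L.

t_c ≈ 1.72 d; D_c ≈ 4.36 mg/L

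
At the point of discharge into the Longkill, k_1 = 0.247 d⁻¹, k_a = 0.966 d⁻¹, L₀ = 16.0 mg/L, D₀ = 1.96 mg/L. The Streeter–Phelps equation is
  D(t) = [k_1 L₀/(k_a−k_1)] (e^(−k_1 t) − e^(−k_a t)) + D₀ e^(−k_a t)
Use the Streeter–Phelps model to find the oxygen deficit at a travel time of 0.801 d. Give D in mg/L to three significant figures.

k_1 L₀/(k_a−k_1) = 0.247×16.0/(0.966−0.247) = 3.952/0.7190 = 5.497 mg/L.
e^(−k_1 t) = e^(−0.247×0.8010) = 0.8205; e^(−k_a t) = e^(−0.966×0.8010) = 0.4613.
D = 5.497 × (0.8205 − 0.4613) + 1.96 × 0.4613 = 1.974 + 0.9041 = 2.879 mg/L.

D ≈ 2.88 mg/L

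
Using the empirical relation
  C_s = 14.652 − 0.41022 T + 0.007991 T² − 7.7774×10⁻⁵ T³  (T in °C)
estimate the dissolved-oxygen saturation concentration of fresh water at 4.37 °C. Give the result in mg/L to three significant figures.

C_s ≈ 13.0 mg/L

C_s = 14.652 − 0.41022×4.37 + 0.007991×4.37² − 7.7774×10⁻⁵×4.37³ = 13.01 mg/L.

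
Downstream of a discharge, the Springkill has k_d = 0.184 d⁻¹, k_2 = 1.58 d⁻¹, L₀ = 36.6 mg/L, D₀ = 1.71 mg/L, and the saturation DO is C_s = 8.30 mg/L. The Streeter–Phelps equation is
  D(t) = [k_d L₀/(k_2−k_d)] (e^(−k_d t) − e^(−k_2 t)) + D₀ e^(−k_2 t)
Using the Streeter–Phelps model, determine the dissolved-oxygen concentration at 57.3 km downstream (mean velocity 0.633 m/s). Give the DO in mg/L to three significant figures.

Travel time t = x/v = 57.3 km / (0.633 m/s) = 57300 m / 0.633 m/s = 90520 s = 1.048 d.
k_d L₀/(k_2−k_d) = 0.184×36.6/(1.58−0.184) = 6.734/1.396 = 4.824 mg/L.
e^(−k_d t) = e^(−0.184×1.048) = 0.8247; e^(−k_2 t) = e^(−1.58×1.048) = 0.1910.
D = 4.824 × (0.8247 − 0.1910) + 1.71 × 0.1910 = 3.057 + 0.3266 = 3.383 mg/L.
DO = C_s − D = 8.30 − 3.383 = 4.917 mg/L.

DO ≈ 4.92 mg/L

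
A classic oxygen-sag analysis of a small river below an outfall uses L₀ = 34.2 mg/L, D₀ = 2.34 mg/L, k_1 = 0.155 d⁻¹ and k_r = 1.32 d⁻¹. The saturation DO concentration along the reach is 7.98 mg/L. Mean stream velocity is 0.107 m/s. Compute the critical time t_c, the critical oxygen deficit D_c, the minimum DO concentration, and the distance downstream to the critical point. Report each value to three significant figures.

t_c = [1/(k_r−k_1)] ln[(k_r/k_1)(1 − D₀(k_r−k_1)/(k_1 L₀))]
= [1/(1.32−0.155)] ln[(1.32/0.155)(1 − 2.34×1.165/(0.155×34.2))]
= (1/1.165) ln[8.516 × 0.4857] = 0.8584 × ln(4.137) = 0.8584 × 1.420 = 1.219 d.
D_c = (k_1/k_r) L₀ e^(−k_1 t_c) = (0.155/1.32) × 34.2 × e^(−0.155×1.219) = 0.1174 × 34.2 × 0.8279 = 3.325 mg/L.
Minimum DO = C_s − D_c = 7.98 − 3.325 = 4.655 mg/L.
x_c = v t_c = 0.107 m/s × 1.219 d × 86400 s/d = 11270 m ≈ 11.3 km.

t_c ≈ 1.22 d; D_c ≈ 3.32 mg/L; min DO ≈ 4.66 mg/L; x_c ≈ 11.3 km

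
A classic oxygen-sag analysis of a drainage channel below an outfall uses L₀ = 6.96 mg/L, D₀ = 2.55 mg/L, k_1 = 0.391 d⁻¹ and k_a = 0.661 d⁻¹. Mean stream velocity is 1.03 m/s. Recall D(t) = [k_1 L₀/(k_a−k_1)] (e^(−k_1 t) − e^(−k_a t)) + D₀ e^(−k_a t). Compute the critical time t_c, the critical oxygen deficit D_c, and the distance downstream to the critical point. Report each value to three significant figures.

With k_a/k_1 = 1.691 and 1 − D₀(k_a−k_1)/(k_1 L₀) = 0.7470,
t_c = ln(1.691 × 0.7470) / (0.661 − 0.391) = ln(1.263) / 0.2700 = 0.2334/0.2700 = 0.8643 d.
L(t_c) = L₀ e^(−k_1 t_c) = 6.96 × 0.7132 = 4.964 mg/L, and at the critical point k_a D_c = k_1 L, so D_c = (0.391/0.661) × 4.964 = 2.936 mg/L.
x_c = v t_c = 1.03 m/s × 0.8643 d × 86400 s/d = 76910 m ≈ 76.9 km.

t_c ≈ 0.864 d; D_c ≈ 2.94 mg/L; x_c ≈ 76.9 km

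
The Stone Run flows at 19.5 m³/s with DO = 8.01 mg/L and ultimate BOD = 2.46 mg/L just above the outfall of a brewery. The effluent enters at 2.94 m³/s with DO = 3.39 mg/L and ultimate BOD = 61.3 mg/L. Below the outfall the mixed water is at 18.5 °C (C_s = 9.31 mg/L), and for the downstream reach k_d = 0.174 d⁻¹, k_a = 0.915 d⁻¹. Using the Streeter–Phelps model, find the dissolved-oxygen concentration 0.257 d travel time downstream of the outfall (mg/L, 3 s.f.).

DO ≈ 7.41 mg/L

Mixed DO = (19.5×8.01 + 2.94×3.39)/(19.5+2.94) = 166.2/22.44 = 7.405 mg/L.
Mixed L₀ = (19.5×2.46 + 2.94×61.3)/(22.44) = 228.2/22.44 = 10.17 mg/L.
Initial deficit D₀ = C_s − DO₀ = 9.31 − 7.405 = 1.905 mg/L.
D(0.257) = [0.174×10.17/(0.915−0.174)](e^(−0.174×0.257) − e^(−0.915×0.257)) + 1.905 e^(−0.915×0.257)
= 2.388 × (0.9563 − 0.7904) + 1.905 × 0.7904 = 1.902 mg/L.
DO = 9.31 − 1.902 = 7.408 mg/L.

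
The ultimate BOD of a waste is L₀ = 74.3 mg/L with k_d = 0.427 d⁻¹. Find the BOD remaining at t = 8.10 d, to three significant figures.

L_t = L₀ e^(−k_d t) = 74.3 × e^(−0.427×8.10) = 74.3 × 0.03147 = 2.338 mg/L.

L ≈ 2.34 mg/L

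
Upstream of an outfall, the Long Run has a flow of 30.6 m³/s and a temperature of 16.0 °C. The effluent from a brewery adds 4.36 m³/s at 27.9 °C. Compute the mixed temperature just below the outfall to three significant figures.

17.5 °C

Flow-weighted mixing: C = (Q_r C_r + Q_w C_w)/(Q_r + Q_w)
= (30.6×16.0 + 4.36×27.9)/(30.6 + 4.36) = 611.2/34.96 = 17.48 °C.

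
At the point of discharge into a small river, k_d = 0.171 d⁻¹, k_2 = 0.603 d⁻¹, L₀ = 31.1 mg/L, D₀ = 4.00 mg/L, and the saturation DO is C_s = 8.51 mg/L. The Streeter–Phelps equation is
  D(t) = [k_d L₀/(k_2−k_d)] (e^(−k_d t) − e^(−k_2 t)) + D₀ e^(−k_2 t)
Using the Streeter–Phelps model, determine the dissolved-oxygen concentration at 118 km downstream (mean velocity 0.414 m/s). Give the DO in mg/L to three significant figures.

DO ≈ 2.64 mg/L

Travel time t = x/v = 118 km / (0.414 m/s) = 118000 m / 0.414 m/s = 285000 s = 3.299 d.
k_d L₀/(k_2−k_d) = 0.171×31.1/(0.603−0.171) = 5.318/0.4320 = 12.31 mg/L.
e^(−k_d t) = e^(−0.171×3.299) = 0.5689; e^(−k_2 t) = e^(−0.603×3.299) = 0.1368.
D = 12.31 × (0.5689 − 0.1368) + 4.00 × 0.1368 = 5.319 + 0.5472 = 5.866 mg/L.
DO = C_s − D = 8.51 − 5.866 = 2.644 mg/L.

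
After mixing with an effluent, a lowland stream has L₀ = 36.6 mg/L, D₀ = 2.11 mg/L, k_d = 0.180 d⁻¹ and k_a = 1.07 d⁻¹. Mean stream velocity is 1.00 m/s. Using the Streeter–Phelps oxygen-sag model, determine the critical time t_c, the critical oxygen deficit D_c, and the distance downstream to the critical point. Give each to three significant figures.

t_c = [1/(k_a−k_d)] ln[(k_a/k_d)(1 − D₀(k_a−k_d)/(k_d L₀))]
= [1/(1.07−0.180)] ln[(1.07/0.180)(1 − 2.11×0.8900/(0.180×36.6))]
= (1/0.8900) ln[5.944 × 0.7150] = 1.124 × ln(4.250) = 1.124 × 1.447 = 1.626 d.
D_c = (k_d/k_a) L₀ e^(−k_d t_c) = (0.180/1.07) × 36.6 × e^(−0.180×1.626) = 0.1682 × 36.6 × 0.7463 = 4.595 mg/L.
x_c = v t_c = 1.00 m/s × 1.626 d × 86400 s/d = 140500 m ≈ 140 km.

t_c ≈ 1.63 d; D_c ≈ 4.59 mg/L; x_c ≈ 140 km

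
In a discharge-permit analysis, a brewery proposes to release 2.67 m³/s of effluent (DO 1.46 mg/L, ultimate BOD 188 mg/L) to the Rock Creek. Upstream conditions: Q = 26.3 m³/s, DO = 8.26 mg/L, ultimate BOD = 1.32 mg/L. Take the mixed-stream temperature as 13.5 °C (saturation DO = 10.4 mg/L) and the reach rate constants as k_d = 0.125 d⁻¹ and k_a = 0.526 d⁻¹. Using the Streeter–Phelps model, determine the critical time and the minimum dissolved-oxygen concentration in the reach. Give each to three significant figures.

Mixed DO = (26.3×8.26 + 2.67×1.46)/(26.3+2.67) = 221.1/28.97 = 7.633 mg/L.
Mixed L₀ = (26.3×1.32 + 2.67×188)/(28.97) = 536.7/28.97 = 18.53 mg/L.
Initial deficit D₀ = C_s − DO₀ = 10.4 − 7.633 = 2.767 mg/L.
t_c = (1/0.4010) ln[(0.526/0.125)(1 − 2.767×0.4010/(0.125×18.53))] = 2.494 × ln(2.192) = 1.957 d.
D_c = (0.125/0.526) × 18.53 × e^(−0.125×1.957) = 0.2376 × 18.53 × 0.7830 = 3.447 mg/L.
Minimum DO = 10.4 − 3.447 = 6.953 mg/L.

t_c ≈ 1.96 d; minimum DO ≈ 6.95 mg/L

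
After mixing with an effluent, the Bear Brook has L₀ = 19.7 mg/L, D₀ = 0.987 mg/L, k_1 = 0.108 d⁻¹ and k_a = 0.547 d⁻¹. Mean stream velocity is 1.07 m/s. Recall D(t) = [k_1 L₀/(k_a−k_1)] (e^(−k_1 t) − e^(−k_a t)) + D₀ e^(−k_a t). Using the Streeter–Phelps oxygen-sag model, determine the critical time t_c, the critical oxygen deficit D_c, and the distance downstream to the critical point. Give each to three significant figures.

t_c = [1/(k_a−k_1)] ln[(k_a/k_1)(1 − D₀(k_a−k_1)/(k_1 L₀))]
= [1/(0.547−0.108)] ln[(0.547/0.108)(1 − 0.987×0.4390/(0.108×19.7))]
= (1/0.4390) ln[5.065 × 0.7963] = 2.278 × ln(4.033) = 2.278 × 1.395 = 3.177 d.
L(t_c) = L₀ e^(−k_1 t_c) = 19.7 × 0.7096 = 13.98 mg/L, and at the critical point k_a D_c = k_1 L, so D_c = (0.108/0.547) × 13.98 = 2.760 mg/L.
x_c = v t_c = 1.07 m/s × 3.177 d × 86400 s/d = 293700 m ≈ 294 km.

t_c ≈ 3.18 d; D_c ≈ 2.76 mg/L; x_c ≈ 294 km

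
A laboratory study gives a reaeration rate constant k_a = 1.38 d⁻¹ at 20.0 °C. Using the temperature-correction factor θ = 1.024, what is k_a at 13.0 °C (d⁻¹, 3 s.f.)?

k_a ≈ 1.17 d⁻¹

k_a(T₂) = k_a(T₁) · θ^(T₂−T₁) = 1.38 × 1.024^(13.0−20.0)
= 1.38 × 1.024^-7.00 = 1.38 × 0.8470 = 1.169 d⁻¹.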